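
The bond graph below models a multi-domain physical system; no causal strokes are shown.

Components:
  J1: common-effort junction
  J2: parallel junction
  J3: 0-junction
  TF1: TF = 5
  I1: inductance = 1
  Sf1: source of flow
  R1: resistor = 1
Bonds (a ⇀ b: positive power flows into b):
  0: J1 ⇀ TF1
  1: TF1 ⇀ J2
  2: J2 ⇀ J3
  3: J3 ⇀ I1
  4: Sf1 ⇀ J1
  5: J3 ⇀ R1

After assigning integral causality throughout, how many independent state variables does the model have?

#4 stroke→Sf1  (Sf1: flow source, stroke at near end)
#0 stroke→J1  (only one effort-in slot at J1)
#1 stroke→TF1  (TF1 one-in-one-out from 0)
#2 stroke→J2  (only one effort-in slot at J2)
#3 stroke→I1  (I1 outputs flow p/I1)
#5 stroke→J3  (closing 0-jn rule on J3)

1  (I1 all integral)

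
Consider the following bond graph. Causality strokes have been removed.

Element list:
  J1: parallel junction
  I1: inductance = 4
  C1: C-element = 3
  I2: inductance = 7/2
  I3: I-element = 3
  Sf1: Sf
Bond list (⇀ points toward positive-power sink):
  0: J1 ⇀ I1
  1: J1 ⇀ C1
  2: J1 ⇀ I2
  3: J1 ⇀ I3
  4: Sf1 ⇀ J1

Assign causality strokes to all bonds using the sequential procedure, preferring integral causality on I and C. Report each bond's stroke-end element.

bond 0 stroke at I1
bond 1 stroke at J1
bond 2 stroke at I2
bond 3 stroke at I3
bond 4 stroke at Sf1

β4 →Sf1  (Sf1: flow source, stroke at near end)
β0 →I1  (prefer integral on I1)
β1 →J1  (prefer integral on C1)
β2 →I2  (J1 effort already set via bond 1)
β3 →I3  (J1 effort already set via bond 1)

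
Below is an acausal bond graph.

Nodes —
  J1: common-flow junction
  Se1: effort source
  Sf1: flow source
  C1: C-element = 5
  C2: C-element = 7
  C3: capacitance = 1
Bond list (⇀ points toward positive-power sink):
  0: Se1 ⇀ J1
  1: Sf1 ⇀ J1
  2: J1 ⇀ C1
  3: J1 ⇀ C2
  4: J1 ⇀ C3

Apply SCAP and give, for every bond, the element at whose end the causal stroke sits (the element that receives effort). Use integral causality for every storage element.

bond 0 stroke→J1
bond 1 stroke→Sf1
bond 2 stroke→J1
bond 3 stroke→J1
bond 4 stroke→J1

#0 stroke→J1  (source Se1 imposes e)
#1 stroke→Sf1  (Sf1 fixes flow; stroke at Sf1)
#2 stroke→J1  (common-f at J1 fixed by 1)
#3 stroke→J1  (J1 flow already set via bond 1)
#4 stroke→J1  (J1: bond 1 brought flow, rest push out)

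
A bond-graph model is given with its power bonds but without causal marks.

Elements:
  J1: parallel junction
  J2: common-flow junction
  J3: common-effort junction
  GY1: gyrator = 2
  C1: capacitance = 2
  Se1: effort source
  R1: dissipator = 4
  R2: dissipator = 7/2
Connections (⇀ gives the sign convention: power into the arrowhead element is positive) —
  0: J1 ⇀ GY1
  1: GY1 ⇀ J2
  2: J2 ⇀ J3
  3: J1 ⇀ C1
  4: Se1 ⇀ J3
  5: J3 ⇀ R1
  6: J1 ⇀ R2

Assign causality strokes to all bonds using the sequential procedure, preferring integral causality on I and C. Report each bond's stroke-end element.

bond 4 stroke at J3  (Se1: effort source, stroke at far end)
bond 2 stroke at J2  (0-jn J3 has e-setter on 4)
bond 5 stroke at R1  (common-e at J3 fixed by 4)
bond 1 stroke at GY1  (J2: last free bond brings flow in)
bond 0 stroke at GY1  (GY1 both-in/both-out from 1)
bond 3 stroke at J1  (C1: C, integral causality)
bond 6 stroke at R2  (J1: bond 3 brought effort, rest push out)

bond 0 →GY1
bond 1 →GY1
bond 2 →J2
bond 3 →J1
bond 4 →J3
bond 5 →R1
bond 6 →R2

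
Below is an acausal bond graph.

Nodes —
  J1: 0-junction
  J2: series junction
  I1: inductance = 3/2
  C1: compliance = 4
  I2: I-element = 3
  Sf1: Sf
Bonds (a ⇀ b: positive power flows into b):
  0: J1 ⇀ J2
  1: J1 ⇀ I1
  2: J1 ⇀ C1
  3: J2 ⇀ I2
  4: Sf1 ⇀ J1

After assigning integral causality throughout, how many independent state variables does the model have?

3  (C1, I1, I2 all integral)

β4 stroke at Sf1  (Sf1 (Sf) sets flow on bond)
β1 stroke at I1  (prefer integral on I1)
β2 stroke at J1  (C1: C, integral causality)
β0 stroke at J2  (J1: bond 2 brought effort, rest push out)
β3 stroke at I2  (J2: last free bond brings flow in)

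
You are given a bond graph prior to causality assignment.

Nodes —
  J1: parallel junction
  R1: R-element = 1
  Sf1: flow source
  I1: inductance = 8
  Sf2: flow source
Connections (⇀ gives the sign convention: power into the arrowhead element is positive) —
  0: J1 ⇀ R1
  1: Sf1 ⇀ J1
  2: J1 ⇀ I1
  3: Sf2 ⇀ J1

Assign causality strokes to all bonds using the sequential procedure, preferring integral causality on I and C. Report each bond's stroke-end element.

b1 stroke→Sf1  (source Sf1 imposes f)
b3 stroke→Sf2  (source Sf2 imposes f)
b2 stroke→I1  (I1: I, integral causality)
b0 stroke→J1  (J1: last free bond brings effort in)

b0 →J1
b1 →Sf1
b2 →I1
b3 →Sf2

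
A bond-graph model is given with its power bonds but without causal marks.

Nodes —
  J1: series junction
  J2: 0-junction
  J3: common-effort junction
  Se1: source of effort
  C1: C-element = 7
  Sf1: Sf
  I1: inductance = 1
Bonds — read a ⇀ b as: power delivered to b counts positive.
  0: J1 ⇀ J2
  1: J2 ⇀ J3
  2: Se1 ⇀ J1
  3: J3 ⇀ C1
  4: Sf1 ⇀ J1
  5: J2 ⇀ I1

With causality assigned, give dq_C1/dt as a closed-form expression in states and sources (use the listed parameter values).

bond 2 stroke at J1  (Se1 (Se) sets effort on bond)
bond 4 stroke at Sf1  (source Sf1 imposes f)
bond 0 stroke at J1  (J1 flow already set via bond 4)
bond 3 stroke at J3  (C1: C, integral causality)
bond 1 stroke at J2  (0-jn J3 has e-setter on 3)
bond 5 stroke at I1  (common-e at J2 fixed by 1)

dq_C1/dt = F_Sf1 - p_I1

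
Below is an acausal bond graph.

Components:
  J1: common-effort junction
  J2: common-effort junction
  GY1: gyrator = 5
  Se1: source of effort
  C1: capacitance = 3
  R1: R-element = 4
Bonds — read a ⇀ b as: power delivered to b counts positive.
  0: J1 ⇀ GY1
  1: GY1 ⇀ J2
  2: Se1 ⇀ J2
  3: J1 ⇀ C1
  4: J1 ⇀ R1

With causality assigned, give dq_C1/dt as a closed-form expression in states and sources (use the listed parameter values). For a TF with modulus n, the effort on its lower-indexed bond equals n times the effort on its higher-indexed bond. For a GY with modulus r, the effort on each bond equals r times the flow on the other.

b2 stroke at J2  (Se1 (Se) sets effort on bond)
b1 stroke at GY1  (J2 effort already set via bond 2)
b0 stroke at GY1  (GY1: gyrator matches bond 1)
b3 stroke at J1  (C1 integral (e out))
b4 stroke at R1  (J1: bond 3 brought effort, rest push out)

dq_C1/dt = -E_Se1/5 - q_C1/12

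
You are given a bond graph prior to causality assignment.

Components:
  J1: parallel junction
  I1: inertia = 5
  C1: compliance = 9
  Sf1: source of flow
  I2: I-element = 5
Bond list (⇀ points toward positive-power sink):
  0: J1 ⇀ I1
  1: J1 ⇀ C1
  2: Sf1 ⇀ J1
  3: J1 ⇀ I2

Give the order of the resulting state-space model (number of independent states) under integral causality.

#2 →Sf1  (Sf1: flow source, stroke at near end)
#0 →I1  (I1: I, integral causality)
#1 →J1  (C1 integral (e out))
#3 →I2  (0-jn J1 has e-setter on 1)

3  (C1, I1, I2 all integral)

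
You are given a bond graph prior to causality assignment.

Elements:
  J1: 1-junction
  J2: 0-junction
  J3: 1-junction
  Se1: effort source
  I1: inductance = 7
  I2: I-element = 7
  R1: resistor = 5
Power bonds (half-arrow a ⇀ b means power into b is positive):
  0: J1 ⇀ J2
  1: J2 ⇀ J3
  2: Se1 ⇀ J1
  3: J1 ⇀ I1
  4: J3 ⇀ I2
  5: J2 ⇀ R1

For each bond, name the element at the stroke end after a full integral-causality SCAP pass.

#2 stroke at J1  (source Se1 imposes e)
#3 stroke at I1  (I1 outputs flow p/I1)
#0 stroke at J1  (J1 flow already set via bond 3)
#4 stroke at I2  (I2 outputs flow p/I2)
#1 stroke at J3  (common-f at J3 fixed by 4)
#5 stroke at J2  (only one effort-in slot at J2)

β0 stroke at J1
β1 stroke at J3
β2 stroke at J1
β3 stroke at I1
β4 stroke at I2
β5 stroke at J2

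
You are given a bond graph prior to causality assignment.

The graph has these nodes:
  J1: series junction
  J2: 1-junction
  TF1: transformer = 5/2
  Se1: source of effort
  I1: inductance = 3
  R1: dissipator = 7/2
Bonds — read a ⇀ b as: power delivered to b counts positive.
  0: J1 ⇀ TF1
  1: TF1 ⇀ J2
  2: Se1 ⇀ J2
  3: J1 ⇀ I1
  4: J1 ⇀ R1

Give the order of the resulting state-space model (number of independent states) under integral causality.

β2 stroke→J2  (Se1 fixes effort; stroke away)
β1 stroke→TF1  (J2 needs exactly one f-in)
β0 stroke→J1  (TF TF1: opposite of bond 1)
β3 stroke→I1  (prefer integral on I1)
β4 stroke→J1  (common-f at J1 fixed by 3)

1  (I1 all integral)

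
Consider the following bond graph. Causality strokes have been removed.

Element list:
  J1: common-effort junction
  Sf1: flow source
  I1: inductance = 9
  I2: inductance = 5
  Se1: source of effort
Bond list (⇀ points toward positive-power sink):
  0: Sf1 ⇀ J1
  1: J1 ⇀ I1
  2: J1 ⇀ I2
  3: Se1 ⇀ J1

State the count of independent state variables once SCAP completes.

2  (I1, I2 all integral)

#0 stroke→Sf1  (Sf1 fixes flow; stroke at Sf1)
#3 stroke→J1  (Se1 fixes effort; stroke away)
#1 stroke→I1  (J1: bond 3 brought effort, rest push out)
#2 stroke→I2  (J1: bond 3 brought effort, rest push out)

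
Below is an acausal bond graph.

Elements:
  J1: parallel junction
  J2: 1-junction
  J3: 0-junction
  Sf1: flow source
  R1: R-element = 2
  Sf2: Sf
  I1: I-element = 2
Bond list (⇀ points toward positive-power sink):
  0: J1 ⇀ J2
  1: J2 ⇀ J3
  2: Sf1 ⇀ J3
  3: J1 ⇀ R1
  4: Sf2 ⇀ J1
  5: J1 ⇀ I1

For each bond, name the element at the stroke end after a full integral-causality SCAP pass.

#0 stroke at J2
#1 stroke at J3
#2 stroke at Sf1
#3 stroke at J1
#4 stroke at Sf2
#5 stroke at I1

b2 stroke at Sf1  (source Sf1 imposes f)
b4 stroke at Sf2  (Sf2 fixes flow; stroke at Sf2)
b1 stroke at J3  (J3: last free bond brings effort in)
b0 stroke at J2  (J2: bond 1 brought flow, rest push out)
b5 stroke at I1  (prefer integral on I1)
b3 stroke at J1  (J1: last free bond brings effort in)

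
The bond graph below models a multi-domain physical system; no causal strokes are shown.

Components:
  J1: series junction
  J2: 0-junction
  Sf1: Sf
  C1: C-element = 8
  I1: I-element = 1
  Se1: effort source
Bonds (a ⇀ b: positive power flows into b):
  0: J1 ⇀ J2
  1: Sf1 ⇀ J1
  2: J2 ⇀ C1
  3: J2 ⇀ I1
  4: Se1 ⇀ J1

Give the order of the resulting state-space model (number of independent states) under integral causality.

2  (C1, I1 all integral)

bond 1 stroke at Sf1  (Sf1 (Sf) sets flow on bond)
bond 4 stroke at J1  (source Se1 imposes e)
bond 0 stroke at J1  (1-jn J1 has f-setter on 1)
bond 2 stroke at J2  (C1: C, integral causality)
bond 3 stroke at I1  (J2: bond 2 brought effort, rest push out)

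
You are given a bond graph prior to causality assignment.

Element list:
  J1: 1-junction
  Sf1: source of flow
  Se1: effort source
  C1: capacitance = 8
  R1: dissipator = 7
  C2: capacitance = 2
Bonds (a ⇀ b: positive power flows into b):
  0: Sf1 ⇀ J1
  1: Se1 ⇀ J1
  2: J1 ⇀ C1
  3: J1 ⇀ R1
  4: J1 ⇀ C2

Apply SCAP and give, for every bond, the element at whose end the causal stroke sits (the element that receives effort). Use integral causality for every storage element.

β0 stroke at Sf1  (Sf1: flow source, stroke at near end)
β1 stroke at J1  (Se1: effort source, stroke at far end)
β2 stroke at J1  (common-f at J1 fixed by 0)
β3 stroke at J1  (J1: bond 0 brought flow, rest push out)
β4 stroke at J1  (J1 flow already set via bond 0)

#0 stroke at Sf1
#1 stroke at J1
#2 stroke at J1
#3 stroke at J1
#4 stroke at J1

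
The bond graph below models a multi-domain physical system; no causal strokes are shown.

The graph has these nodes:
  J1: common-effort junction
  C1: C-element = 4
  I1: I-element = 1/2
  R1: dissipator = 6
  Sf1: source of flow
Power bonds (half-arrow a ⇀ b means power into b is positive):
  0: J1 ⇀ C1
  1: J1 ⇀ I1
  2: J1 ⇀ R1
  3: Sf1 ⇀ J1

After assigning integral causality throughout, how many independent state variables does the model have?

2  (C1, I1 all integral)

bond 3 stroke at Sf1  (Sf1 (Sf) sets flow on bond)
bond 0 stroke at J1  (C1 outputs effort q/C1)
bond 1 stroke at I1  (J1 effort already set via bond 0)
bond 2 stroke at R1  (J1 effort already set via bond 0)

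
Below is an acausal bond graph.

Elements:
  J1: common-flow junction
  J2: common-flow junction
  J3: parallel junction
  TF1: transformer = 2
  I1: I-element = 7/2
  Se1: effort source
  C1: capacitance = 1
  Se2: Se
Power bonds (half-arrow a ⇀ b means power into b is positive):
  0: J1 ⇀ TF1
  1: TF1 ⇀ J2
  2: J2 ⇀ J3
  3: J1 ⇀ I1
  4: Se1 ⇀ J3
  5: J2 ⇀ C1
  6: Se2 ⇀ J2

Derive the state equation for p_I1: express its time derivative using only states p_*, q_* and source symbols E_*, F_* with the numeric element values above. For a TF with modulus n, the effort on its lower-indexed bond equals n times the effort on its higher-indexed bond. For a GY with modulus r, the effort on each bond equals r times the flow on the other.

dp_I1/dt = -2*E_Se1 + 2*E_Se2 - 2*q_C1

#4 →J3  (Se1 fixes effort; stroke away)
#6 →J2  (Se2 (Se) sets effort on bond)
#2 →J2  (common-e at J3 fixed by 4)
#3 →I1  (prefer integral on I1)
#0 →J1  (1-jn J1 has f-setter on 3)
#1 →TF1  (TF1 one-in-one-out from 0)
#5 →J2  (J2 flow already set via bond 1)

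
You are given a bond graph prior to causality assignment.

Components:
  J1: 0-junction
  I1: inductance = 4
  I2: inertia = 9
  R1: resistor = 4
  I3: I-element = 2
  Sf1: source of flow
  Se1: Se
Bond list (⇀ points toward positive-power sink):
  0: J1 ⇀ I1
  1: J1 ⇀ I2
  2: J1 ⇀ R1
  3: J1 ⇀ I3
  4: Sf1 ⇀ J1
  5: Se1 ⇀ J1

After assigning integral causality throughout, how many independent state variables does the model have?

3  (I1, I2, I3 all integral)

#4 stroke at Sf1  (Sf1 (Sf) sets flow on bond)
#5 stroke at J1  (source Se1 imposes e)
#0 stroke at I1  (common-e at J1 fixed by 5)
#1 stroke at I2  (0-jn J1 has e-setter on 5)
#2 stroke at R1  (J1: bond 5 brought effort, rest push out)
#3 stroke at I3  (common-e at J1 fixed by 5)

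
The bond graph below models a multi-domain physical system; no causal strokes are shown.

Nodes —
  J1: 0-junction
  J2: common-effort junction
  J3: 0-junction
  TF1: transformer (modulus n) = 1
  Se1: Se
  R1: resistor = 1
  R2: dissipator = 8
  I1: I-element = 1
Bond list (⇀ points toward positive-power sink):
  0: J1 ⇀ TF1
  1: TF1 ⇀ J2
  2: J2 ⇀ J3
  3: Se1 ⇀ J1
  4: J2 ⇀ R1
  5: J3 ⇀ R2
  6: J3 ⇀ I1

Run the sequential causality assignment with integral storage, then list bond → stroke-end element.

β3 stroke→J1  (Se1: effort source, stroke at far end)
β0 stroke→TF1  (J1 effort already set via bond 3)
β1 stroke→J2  (TF1: transformer flips bond 0)
β2 stroke→J3  (J2 effort already set via bond 1)
β4 stroke→R1  (common-e at J2 fixed by 1)
β5 stroke→R2  (J3 effort already set via bond 2)
β6 stroke→I1  (common-e at J3 fixed by 2)

β0 |TF1
β1 |J2
β2 |J3
β3 |J1
β4 |R1
β5 |R2
β6 |I1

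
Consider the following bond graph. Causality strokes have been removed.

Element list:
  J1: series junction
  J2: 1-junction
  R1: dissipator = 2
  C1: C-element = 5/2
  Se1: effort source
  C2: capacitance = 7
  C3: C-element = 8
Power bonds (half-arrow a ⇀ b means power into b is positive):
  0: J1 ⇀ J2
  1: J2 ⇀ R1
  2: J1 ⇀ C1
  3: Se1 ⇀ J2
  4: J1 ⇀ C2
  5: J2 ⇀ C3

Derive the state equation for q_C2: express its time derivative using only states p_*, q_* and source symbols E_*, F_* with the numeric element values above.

dq_C2/dt = E_Se1/2 - q_C1/5 - q_C2/14 - q_C3/16

#3 stroke at J2  (source Se1 imposes e)
#2 stroke at J1  (C1: C, integral causality)
#4 stroke at J1  (C2 integral (e out))
#0 stroke at J2  (J1: last free bond brings flow in)
#5 stroke at J2  (C3 integral (e out))
#1 stroke at R1  (only one flow-in slot at J2)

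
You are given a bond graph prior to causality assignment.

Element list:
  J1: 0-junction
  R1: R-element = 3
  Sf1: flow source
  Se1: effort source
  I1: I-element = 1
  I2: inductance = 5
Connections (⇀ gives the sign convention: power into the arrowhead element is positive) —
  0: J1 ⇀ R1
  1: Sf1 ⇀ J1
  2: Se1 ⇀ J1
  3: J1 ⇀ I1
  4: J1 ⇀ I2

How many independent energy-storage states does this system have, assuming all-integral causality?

b1 →Sf1  (Sf1: flow source, stroke at near end)
b2 →J1  (source Se1 imposes e)
b0 →R1  (J1: bond 2 brought effort, rest push out)
b3 →I1  (common-e at J1 fixed by 2)
b4 →I2  (0-jn J1 has e-setter on 2)

2  (I1, I2 all integral)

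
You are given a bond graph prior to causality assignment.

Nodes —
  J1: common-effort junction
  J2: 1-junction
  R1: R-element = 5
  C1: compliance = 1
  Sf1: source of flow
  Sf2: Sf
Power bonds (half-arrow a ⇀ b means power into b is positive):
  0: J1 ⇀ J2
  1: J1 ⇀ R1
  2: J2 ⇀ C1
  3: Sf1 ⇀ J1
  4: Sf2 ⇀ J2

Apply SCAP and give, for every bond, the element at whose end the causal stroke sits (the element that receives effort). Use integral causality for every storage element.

b0 stroke→J2
b1 stroke→J1
b2 stroke→J2
b3 stroke→Sf1
b4 stroke→Sf2

bond 3 →Sf1  (Sf1: flow source, stroke at near end)
bond 4 →Sf2  (Sf2 fixes flow; stroke at Sf2)
bond 0 →J2  (J2: bond 4 brought flow, rest push out)
bond 2 →J2  (J2: bond 4 brought flow, rest push out)
bond 1 →J1  (closing 0-jn rule on J1)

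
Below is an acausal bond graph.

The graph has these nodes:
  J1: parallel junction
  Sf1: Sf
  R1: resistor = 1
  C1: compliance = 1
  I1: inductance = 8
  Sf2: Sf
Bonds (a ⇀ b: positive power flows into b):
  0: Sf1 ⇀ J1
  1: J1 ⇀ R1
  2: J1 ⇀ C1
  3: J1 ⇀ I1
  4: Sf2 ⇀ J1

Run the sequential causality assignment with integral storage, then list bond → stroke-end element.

bond 0 →Sf1
bond 1 →R1
bond 2 →J1
bond 3 →I1
bond 4 →Sf2

β0 →Sf1  (Sf1 fixes flow; stroke at Sf1)
β4 →Sf2  (Sf2: flow source, stroke at near end)
β2 →J1  (prefer integral on C1)
β1 →R1  (common-e at J1 fixed by 2)
β3 →I1  (J1 effort already set via bond 2)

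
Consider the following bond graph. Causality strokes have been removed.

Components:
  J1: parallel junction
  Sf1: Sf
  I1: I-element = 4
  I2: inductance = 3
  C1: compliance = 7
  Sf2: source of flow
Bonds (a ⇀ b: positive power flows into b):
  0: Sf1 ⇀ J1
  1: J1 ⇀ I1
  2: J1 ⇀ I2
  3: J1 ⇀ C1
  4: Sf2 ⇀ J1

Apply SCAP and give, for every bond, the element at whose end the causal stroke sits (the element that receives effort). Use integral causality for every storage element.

bond 0 stroke at Sf1  (source Sf1 imposes f)
bond 4 stroke at Sf2  (Sf2 (Sf) sets flow on bond)
bond 1 stroke at I1  (I1 outputs flow p/I1)
bond 2 stroke at I2  (I2: I, integral causality)
bond 3 stroke at J1  (only one effort-in slot at J1)

β0 stroke at Sf1
β1 stroke at I1
β2 stroke at I2
β3 stroke at J1
β4 stroke at Sf2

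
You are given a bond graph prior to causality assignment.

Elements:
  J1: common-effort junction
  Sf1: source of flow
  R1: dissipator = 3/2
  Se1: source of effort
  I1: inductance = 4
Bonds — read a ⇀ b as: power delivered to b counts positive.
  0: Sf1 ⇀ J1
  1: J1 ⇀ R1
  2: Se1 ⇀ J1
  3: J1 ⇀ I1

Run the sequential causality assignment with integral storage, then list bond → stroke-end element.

b0 →Sf1
b1 →R1
b2 →J1
b3 →I1

β0 stroke→Sf1  (Sf1: flow source, stroke at near end)
β2 stroke→J1  (Se1 (Se) sets effort on bond)
β1 stroke→R1  (J1 effort already set via bond 2)
β3 stroke→I1  (0-jn J1 has e-setter on 2)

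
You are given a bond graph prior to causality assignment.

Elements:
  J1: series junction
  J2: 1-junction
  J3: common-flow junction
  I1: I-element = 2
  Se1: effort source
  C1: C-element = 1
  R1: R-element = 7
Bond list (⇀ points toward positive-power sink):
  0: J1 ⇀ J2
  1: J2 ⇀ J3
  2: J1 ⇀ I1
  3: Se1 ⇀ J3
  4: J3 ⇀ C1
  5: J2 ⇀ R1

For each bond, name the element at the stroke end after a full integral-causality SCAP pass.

bond 3 |J3  (Se1: effort source, stroke at far end)
bond 2 |I1  (prefer integral on I1)
bond 0 |J1  (J1 flow already set via bond 2)
bond 1 |J2  (1-jn J2 has f-setter on 0)
bond 5 |J2  (J2 flow already set via bond 0)
bond 4 |J3  (J3: bond 1 brought flow, rest push out)

β0 →J1
β1 →J2
β2 →I1
β3 →J3
β4 →J3
β5 →J2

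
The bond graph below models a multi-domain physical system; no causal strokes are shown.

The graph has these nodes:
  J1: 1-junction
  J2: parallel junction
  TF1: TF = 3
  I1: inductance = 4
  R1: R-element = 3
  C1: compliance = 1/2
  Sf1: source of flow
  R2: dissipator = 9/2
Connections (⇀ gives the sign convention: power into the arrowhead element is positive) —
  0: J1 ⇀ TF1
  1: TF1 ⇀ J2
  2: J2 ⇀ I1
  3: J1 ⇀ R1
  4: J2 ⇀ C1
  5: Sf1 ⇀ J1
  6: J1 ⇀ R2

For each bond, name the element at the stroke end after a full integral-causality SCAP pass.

bond 5 stroke→Sf1  (Sf1: flow source, stroke at near end)
bond 0 stroke→J1  (1-jn J1 has f-setter on 5)
bond 3 stroke→J1  (J1 flow already set via bond 5)
bond 6 stroke→J1  (1-jn J1 has f-setter on 5)
bond 1 stroke→TF1  (TF1 one-in-one-out from 0)
bond 2 stroke→I1  (I1: I, integral causality)
bond 4 stroke→J2  (only one effort-in slot at J2)

b0 |J1
b1 |TF1
b2 |I1
b3 |J1
b4 |J2
b5 |Sf1
b6 |J1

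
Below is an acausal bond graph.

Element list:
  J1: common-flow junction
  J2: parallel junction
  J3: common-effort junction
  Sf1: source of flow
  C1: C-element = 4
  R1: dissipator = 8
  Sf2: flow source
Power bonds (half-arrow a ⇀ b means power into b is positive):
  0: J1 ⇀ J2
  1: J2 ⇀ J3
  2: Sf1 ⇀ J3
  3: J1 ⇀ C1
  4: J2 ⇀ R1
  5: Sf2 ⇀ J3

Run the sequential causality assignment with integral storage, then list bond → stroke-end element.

β2 →Sf1  (Sf1 (Sf) sets flow on bond)
β5 →Sf2  (Sf2: flow source, stroke at near end)
β1 →J3  (closing 0-jn rule on J3)
β3 →J1  (C1: C, integral causality)
β0 →J2  (only one flow-in slot at J1)
β4 →R1  (J2 effort already set via bond 0)

#0 |J2
#1 |J3
#2 |Sf1
#3 |J1
#4 |R1
#5 |Sf2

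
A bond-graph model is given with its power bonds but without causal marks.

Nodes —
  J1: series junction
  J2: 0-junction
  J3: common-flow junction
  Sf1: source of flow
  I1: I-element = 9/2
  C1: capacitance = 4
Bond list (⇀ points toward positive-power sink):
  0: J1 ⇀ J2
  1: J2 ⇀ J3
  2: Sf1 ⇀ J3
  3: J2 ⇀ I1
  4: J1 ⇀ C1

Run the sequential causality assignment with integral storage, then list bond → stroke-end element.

β0 stroke→J2
β1 stroke→J3
β2 stroke→Sf1
β3 stroke→I1
β4 stroke→J1

bond 2 stroke→Sf1  (Sf1 (Sf) sets flow on bond)
bond 1 stroke→J3  (J3: bond 2 brought flow, rest push out)
bond 3 stroke→I1  (prefer integral on I1)
bond 0 stroke→J2  (only one effort-in slot at J2)
bond 4 stroke→J1  (common-f at J1 fixed by 0)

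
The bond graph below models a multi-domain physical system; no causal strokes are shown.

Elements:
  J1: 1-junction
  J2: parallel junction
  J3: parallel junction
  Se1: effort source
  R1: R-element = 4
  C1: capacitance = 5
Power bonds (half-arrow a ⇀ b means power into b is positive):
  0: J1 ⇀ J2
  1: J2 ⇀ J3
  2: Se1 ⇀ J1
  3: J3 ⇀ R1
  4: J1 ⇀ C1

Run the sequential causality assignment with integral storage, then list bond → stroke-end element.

β2 stroke at J1  (Se1 (Se) sets effort on bond)
β4 stroke at J1  (prefer integral on C1)
β0 stroke at J2  (closing 1-jn rule on J1)
β1 stroke at J3  (J2 effort already set via bond 0)
β3 stroke at R1  (J3 effort already set via bond 1)

b0 →J2
b1 →J3
b2 →J1
b3 →R1
b4 →J1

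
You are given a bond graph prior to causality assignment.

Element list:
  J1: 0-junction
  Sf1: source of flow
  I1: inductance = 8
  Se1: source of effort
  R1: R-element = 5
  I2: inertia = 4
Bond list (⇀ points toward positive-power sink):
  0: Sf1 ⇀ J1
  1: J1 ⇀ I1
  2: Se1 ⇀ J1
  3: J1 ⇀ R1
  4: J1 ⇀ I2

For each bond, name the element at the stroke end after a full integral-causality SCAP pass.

#0 stroke→Sf1
#1 stroke→I1
#2 stroke→J1
#3 stroke→R1
#4 stroke→I2

#0 →Sf1  (Sf1: flow source, stroke at near end)
#2 →J1  (Se1 fixes effort; stroke away)
#1 →I1  (common-e at J1 fixed by 2)
#3 →R1  (common-e at J1 fixed by 2)
#4 →I2  (J1 effort already set via bond 2)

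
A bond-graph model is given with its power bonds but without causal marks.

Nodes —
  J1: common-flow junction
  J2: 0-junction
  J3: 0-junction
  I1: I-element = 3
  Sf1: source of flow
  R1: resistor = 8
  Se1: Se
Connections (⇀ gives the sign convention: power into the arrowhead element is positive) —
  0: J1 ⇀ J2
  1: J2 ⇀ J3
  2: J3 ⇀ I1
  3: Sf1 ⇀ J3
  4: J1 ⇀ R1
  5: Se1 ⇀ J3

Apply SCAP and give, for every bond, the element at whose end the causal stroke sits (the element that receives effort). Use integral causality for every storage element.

bond 3 →Sf1  (Sf1: flow source, stroke at near end)
bond 5 →J3  (source Se1 imposes e)
bond 1 →J2  (J3: bond 5 brought effort, rest push out)
bond 2 →I1  (common-e at J3 fixed by 5)
bond 0 →J1  (0-jn J2 has e-setter on 1)
bond 4 →R1  (closing 1-jn rule on J1)

#0 stroke at J1
#1 stroke at J2
#2 stroke at I1
#3 stroke at Sf1
#4 stroke at R1
#5 stroke at J3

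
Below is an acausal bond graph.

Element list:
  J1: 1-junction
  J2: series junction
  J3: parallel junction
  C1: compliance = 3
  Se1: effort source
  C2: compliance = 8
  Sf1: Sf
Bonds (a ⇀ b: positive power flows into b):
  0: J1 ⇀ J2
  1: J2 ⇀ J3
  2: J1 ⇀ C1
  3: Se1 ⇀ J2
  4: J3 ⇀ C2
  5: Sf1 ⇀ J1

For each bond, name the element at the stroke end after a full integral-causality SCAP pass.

bond 0 stroke at J1
bond 1 stroke at J2
bond 2 stroke at J1
bond 3 stroke at J2
bond 4 stroke at J3
bond 5 stroke at Sf1

b3 stroke→J2  (Se1 fixes effort; stroke away)
b5 stroke→Sf1  (Sf1 fixes flow; stroke at Sf1)
b0 stroke→J1  (J1: bond 5 brought flow, rest push out)
b2 stroke→J1  (common-f at J1 fixed by 5)
b1 stroke→J2  (J2 flow already set via bond 0)
b4 stroke→J3  (J3: last free bond brings effort in)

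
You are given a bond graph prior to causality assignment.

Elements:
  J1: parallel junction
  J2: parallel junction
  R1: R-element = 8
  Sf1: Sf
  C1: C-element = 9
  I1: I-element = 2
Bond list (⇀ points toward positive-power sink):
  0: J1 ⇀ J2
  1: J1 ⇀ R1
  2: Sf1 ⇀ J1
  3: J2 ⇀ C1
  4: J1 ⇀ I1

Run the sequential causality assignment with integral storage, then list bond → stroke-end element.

β2 |Sf1  (source Sf1 imposes f)
β3 |J2  (C1 outputs effort q/C1)
β0 |J1  (common-e at J2 fixed by 3)
β1 |R1  (common-e at J1 fixed by 0)
β4 |I1  (common-e at J1 fixed by 0)

#0 →J1
#1 →R1
#2 →Sf1
#3 →J2
#4 →I1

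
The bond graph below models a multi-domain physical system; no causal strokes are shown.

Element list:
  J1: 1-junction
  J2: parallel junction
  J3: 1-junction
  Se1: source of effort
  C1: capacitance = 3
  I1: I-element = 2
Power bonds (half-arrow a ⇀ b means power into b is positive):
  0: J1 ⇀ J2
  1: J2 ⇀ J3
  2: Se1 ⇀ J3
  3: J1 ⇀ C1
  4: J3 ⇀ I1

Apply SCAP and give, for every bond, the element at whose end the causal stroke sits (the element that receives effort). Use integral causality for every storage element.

b2 |J3  (Se1: effort source, stroke at far end)
b3 |J1  (C1: C, integral causality)
b0 |J2  (only one flow-in slot at J1)
b1 |J3  (common-e at J2 fixed by 0)
b4 |I1  (J3 needs exactly one f-in)

b0 |J2
b1 |J3
b2 |J3
b3 |J1
b4 |I1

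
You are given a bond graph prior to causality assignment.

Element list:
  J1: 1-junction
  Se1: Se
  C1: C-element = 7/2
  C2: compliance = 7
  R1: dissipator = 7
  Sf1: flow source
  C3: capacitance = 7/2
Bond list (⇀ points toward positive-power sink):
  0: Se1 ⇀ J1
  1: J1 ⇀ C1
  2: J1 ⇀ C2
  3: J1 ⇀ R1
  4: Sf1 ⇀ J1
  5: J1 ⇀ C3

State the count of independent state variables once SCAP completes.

bond 0 stroke at J1  (Se1: effort source, stroke at far end)
bond 4 stroke at Sf1  (Sf1: flow source, stroke at near end)
bond 1 stroke at J1  (J1 flow already set via bond 4)
bond 2 stroke at J1  (J1: bond 4 brought flow, rest push out)
bond 3 stroke at J1  (J1 flow already set via bond 4)
bond 5 stroke at J1  (common-f at J1 fixed by 4)

3  (C1, C2, C3 all integral)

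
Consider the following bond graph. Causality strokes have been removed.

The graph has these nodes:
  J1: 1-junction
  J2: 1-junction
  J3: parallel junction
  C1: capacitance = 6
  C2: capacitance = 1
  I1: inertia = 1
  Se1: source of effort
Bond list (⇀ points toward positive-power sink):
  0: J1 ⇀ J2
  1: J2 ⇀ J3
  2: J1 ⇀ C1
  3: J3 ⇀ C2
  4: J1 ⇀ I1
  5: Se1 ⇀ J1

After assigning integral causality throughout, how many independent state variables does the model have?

b5 →J1  (Se1 (Se) sets effort on bond)
b2 →J1  (C1: C, integral causality)
b3 →J3  (C2 outputs effort q/C2)
b1 →J2  (J3: bond 3 brought effort, rest push out)
b0 →J1  (J2 needs exactly one f-in)
b4 →I1  (closing 1-jn rule on J1)

3  (C1, C2, I1 all integral)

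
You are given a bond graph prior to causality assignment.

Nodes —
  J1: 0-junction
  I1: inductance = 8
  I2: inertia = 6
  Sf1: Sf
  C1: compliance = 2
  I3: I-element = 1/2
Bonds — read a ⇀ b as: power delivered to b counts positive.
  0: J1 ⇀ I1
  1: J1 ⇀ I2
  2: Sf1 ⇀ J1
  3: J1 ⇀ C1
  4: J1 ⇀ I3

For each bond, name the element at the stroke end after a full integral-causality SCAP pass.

b2 stroke→Sf1  (Sf1 fixes flow; stroke at Sf1)
b0 stroke→I1  (I1 outputs flow p/I1)
b1 stroke→I2  (I2: I, integral causality)
b3 stroke→J1  (prefer integral on C1)
b4 stroke→I3  (J1: bond 3 brought effort, rest push out)

b0 →I1
b1 →I2
b2 →Sf1
b3 →J1
b4 →I3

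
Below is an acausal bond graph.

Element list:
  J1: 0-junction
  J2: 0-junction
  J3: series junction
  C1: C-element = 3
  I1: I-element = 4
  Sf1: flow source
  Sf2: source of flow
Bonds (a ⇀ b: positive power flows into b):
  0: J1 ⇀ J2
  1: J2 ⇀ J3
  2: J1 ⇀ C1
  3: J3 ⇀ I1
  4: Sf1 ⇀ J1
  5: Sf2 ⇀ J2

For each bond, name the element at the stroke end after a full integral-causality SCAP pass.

bond 0 stroke at J2
bond 1 stroke at J3
bond 2 stroke at J1
bond 3 stroke at I1
bond 4 stroke at Sf1
bond 5 stroke at Sf2

bond 4 stroke at Sf1  (Sf1 fixes flow; stroke at Sf1)
bond 5 stroke at Sf2  (source Sf2 imposes f)
bond 2 stroke at J1  (C1 outputs effort q/C1)
bond 0 stroke at J2  (J1 effort already set via bond 2)
bond 1 stroke at J3  (common-e at J2 fixed by 0)
bond 3 stroke at I1  (only one flow-in slot at J3)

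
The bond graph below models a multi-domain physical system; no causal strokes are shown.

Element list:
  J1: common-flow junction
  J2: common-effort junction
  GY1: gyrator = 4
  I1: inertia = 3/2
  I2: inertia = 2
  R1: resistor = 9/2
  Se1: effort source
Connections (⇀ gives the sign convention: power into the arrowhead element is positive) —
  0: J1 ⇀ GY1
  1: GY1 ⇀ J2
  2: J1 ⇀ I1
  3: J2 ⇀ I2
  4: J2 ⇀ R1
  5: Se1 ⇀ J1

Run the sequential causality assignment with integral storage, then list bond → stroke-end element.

β0 stroke at J1
β1 stroke at J2
β2 stroke at I1
β3 stroke at I2
β4 stroke at R1
β5 stroke at J1

bond 5 →J1  (source Se1 imposes e)
bond 2 →I1  (prefer integral on I1)
bond 0 →J1  (1-jn J1 has f-setter on 2)
bond 1 →J2  (GY1 both-in/both-out from 0)
bond 3 →I2  (J2 effort already set via bond 1)
bond 4 →R1  (J2 effort already set via bond 1)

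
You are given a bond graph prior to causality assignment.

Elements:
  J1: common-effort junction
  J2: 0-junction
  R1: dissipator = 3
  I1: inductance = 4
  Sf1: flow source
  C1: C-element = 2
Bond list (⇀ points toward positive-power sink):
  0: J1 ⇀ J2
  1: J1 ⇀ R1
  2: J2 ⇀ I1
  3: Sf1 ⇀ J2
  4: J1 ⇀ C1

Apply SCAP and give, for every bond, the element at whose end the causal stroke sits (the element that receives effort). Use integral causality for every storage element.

#3 |Sf1  (Sf1: flow source, stroke at near end)
#2 |I1  (I1 outputs flow p/I1)
#0 |J2  (J2 needs exactly one e-in)
#4 |J1  (C1 integral (e out))
#1 |R1  (J1: bond 4 brought effort, rest push out)

bond 0 stroke at J2
bond 1 stroke at R1
bond 2 stroke at I1
bond 3 stroke at Sf1
bond 4 stroke at J1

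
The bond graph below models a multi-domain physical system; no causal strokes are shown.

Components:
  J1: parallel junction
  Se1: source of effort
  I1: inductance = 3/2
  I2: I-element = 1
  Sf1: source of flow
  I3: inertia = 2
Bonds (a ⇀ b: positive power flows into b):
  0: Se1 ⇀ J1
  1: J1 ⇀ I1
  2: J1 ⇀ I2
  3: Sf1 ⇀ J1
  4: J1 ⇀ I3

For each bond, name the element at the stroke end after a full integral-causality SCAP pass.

b0 stroke→J1
b1 stroke→I1
b2 stroke→I2
b3 stroke→Sf1
b4 stroke→I3

bond 0 |J1  (Se1 fixes effort; stroke away)
bond 3 |Sf1  (source Sf1 imposes f)
bond 1 |I1  (common-e at J1 fixed by 0)
bond 2 |I2  (0-jn J1 has e-setter on 0)
bond 4 |I3  (J1 effort already set via bond 0)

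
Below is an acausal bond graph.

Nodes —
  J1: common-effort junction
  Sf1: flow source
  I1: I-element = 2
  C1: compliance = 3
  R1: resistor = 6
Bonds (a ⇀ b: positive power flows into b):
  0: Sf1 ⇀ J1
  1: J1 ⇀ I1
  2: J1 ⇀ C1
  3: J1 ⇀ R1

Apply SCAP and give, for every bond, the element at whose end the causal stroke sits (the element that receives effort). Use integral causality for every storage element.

b0 stroke→Sf1
b1 stroke→I1
b2 stroke→J1
b3 stroke→R1

β0 stroke at Sf1  (Sf1 (Sf) sets flow on bond)
β1 stroke at I1  (I1: I, integral causality)
β2 stroke at J1  (C1 outputs effort q/C1)
β3 stroke at R1  (0-jn J1 has e-setter on 2)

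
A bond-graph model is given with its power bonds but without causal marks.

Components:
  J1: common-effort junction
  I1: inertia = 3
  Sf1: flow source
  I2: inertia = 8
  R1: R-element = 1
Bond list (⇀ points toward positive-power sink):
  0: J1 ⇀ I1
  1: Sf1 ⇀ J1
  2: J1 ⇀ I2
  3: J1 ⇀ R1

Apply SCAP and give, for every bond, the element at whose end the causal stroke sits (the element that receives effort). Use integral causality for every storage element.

b0 |I1
b1 |Sf1
b2 |I2
b3 |J1

bond 1 →Sf1  (Sf1: flow source, stroke at near end)
bond 0 →I1  (I1: I, integral causality)
bond 2 →I2  (I2 integral (f out))
bond 3 →J1  (only one effort-in slot at J1)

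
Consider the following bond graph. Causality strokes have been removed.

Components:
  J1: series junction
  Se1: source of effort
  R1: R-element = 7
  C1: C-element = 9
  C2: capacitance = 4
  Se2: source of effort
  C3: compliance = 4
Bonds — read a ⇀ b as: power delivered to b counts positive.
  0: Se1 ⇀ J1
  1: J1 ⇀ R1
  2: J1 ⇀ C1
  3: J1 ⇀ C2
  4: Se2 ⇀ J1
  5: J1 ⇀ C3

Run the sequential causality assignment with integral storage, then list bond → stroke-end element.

β0 stroke→J1
β1 stroke→R1
β2 stroke→J1
β3 stroke→J1
β4 stroke→J1
β5 stroke→J1

β0 stroke at J1  (Se1 (Se) sets effort on bond)
β4 stroke at J1  (Se2 fixes effort; stroke away)
β2 stroke at J1  (C1 outputs effort q/C1)
β3 stroke at J1  (prefer integral on C2)
β5 stroke at J1  (C3 outputs effort q/C3)
β1 stroke at R1  (J1: last free bond brings flow in)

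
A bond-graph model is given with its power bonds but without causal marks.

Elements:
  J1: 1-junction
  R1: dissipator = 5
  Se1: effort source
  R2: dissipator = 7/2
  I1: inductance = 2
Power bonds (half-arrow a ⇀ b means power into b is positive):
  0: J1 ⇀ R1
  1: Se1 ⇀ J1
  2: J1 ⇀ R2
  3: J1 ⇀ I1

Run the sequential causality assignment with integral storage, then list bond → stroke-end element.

β0 →J1
β1 →J1
β2 →J1
β3 →I1

β1 |J1  (Se1 fixes effort; stroke away)
β3 |I1  (I1: I, integral causality)
β0 |J1  (common-f at J1 fixed by 3)
β2 |J1  (1-jn J1 has f-setter on 3)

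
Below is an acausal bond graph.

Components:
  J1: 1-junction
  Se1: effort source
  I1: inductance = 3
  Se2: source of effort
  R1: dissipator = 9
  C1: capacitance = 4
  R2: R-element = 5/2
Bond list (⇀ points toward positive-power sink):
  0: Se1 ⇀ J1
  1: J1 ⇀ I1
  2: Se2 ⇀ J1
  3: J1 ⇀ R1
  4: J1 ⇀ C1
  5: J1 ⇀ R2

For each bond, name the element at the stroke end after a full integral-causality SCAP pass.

#0 stroke at J1  (Se1 (Se) sets effort on bond)
#2 stroke at J1  (source Se2 imposes e)
#1 stroke at I1  (I1 integral (f out))
#3 stroke at J1  (1-jn J1 has f-setter on 1)
#4 stroke at J1  (J1 flow already set via bond 1)
#5 stroke at J1  (1-jn J1 has f-setter on 1)

#0 →J1
#1 →I1
#2 →J1
#3 →J1
#4 →J1
#5 →J1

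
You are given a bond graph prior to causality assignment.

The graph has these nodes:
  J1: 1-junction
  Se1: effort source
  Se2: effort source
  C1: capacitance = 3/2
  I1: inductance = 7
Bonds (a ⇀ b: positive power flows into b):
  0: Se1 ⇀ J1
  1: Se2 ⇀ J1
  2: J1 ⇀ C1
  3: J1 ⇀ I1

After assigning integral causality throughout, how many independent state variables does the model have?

2  (C1, I1 all integral)

β0 →J1  (Se1 fixes effort; stroke away)
β1 →J1  (Se2 fixes effort; stroke away)
β2 →J1  (prefer integral on C1)
β3 →I1  (closing 1-jn rule on J1)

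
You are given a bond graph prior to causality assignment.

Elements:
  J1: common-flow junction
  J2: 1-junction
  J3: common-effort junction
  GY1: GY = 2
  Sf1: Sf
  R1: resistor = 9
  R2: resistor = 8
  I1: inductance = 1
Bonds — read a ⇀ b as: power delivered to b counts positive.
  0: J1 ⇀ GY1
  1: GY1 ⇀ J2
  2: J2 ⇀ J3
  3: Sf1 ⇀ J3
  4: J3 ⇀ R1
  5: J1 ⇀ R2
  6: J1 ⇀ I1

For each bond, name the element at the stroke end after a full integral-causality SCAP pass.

b0 stroke→J1
b1 stroke→J2
b2 stroke→J3
b3 stroke→Sf1
b4 stroke→R1
b5 stroke→J1
b6 stroke→I1

bond 3 →Sf1  (Sf1 (Sf) sets flow on bond)
bond 6 →I1  (I1 integral (f out))
bond 0 →J1  (J1 flow already set via bond 6)
bond 5 →J1  (common-f at J1 fixed by 6)
bond 1 →J2  (GY1: gyrator matches bond 0)
bond 2 →J3  (J2 needs exactly one f-in)
bond 4 →R1  (J3 effort already set via bond 2)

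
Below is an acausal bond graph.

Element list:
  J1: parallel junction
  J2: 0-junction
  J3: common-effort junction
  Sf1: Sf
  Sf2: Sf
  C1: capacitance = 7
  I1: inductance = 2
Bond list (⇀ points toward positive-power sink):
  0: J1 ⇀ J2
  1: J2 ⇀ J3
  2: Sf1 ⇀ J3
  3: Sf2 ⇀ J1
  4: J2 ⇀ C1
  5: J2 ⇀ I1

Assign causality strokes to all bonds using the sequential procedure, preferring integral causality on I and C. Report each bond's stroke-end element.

#2 |Sf1  (Sf1 (Sf) sets flow on bond)
#3 |Sf2  (source Sf2 imposes f)
#0 |J1  (J1: last free bond brings effort in)
#1 |J3  (closing 0-jn rule on J3)
#4 |J2  (prefer integral on C1)
#5 |I1  (common-e at J2 fixed by 4)

b0 stroke→J1
b1 stroke→J3
b2 stroke→Sf1
b3 stroke→Sf2
b4 stroke→J2
b5 stroke→I1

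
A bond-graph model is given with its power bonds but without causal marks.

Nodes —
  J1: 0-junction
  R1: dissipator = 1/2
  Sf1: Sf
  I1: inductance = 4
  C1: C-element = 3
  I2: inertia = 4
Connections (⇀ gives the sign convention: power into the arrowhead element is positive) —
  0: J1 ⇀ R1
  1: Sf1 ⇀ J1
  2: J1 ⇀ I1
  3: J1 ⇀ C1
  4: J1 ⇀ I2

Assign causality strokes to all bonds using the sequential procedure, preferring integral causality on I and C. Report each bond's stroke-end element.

bond 1 stroke→Sf1  (Sf1: flow source, stroke at near end)
bond 2 stroke→I1  (I1 integral (f out))
bond 3 stroke→J1  (C1 integral (e out))
bond 0 stroke→R1  (common-e at J1 fixed by 3)
bond 4 stroke→I2  (common-e at J1 fixed by 3)

β0 →R1
β1 →Sf1
β2 →I1
β3 →J1
β4 →I2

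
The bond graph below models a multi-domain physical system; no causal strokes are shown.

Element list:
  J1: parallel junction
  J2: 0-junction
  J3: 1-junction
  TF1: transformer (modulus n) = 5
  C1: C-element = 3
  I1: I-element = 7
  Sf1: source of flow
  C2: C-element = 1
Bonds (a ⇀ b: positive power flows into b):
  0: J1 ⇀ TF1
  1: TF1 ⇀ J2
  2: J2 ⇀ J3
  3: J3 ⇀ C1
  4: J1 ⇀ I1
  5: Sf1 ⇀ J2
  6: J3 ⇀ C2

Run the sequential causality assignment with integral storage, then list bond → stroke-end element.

b0 stroke at J1
b1 stroke at TF1
b2 stroke at J2
b3 stroke at J3
b4 stroke at I1
b5 stroke at Sf1
b6 stroke at J3

b5 stroke→Sf1  (Sf1: flow source, stroke at near end)
b3 stroke→J3  (C1 integral (e out))
b4 stroke→I1  (I1: I, integral causality)
b0 stroke→J1  (only one effort-in slot at J1)
b1 stroke→TF1  (TF1: transformer flips bond 0)
b2 stroke→J2  (J2: last free bond brings effort in)
b6 stroke→J3  (J3 flow already set via bond 2)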